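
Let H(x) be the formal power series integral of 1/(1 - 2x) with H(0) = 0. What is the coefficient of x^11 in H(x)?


1/(1 - 2x) = sum_{k>=0} 2^k x^k. Integrating termwise with H(0) = 0:
H(x) = sum_{k>=0} 2^k x^(k+1) / (k+1) = sum_{m>=1} 2^(m-1) x^m / m.
For m = 11: 2^10/11 = 1024/11 = 1024/11.

1024/11


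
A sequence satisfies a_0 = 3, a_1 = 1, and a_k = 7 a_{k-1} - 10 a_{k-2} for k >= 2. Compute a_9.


The characteristic equation is t^2 - 7 t + 10 = 0, with roots r_1 = 5 and r_2 = 2 (so c_1 = r_1 + r_2, c_2 = -r_1 r_2 as required).
One can use the closed form a_n = A r_1^n + B r_2^n, but direct iteration is more reliable:
a_0 = 3, a_1 = 1, a_2 = -23, a_3 = -171, a_4 = -967, a_5 = -5059, a_6 = -25743, a_7 = -129611, a_8 = -649847, a_9 = -3252819.
So a_9 = -3252819.

-3252819


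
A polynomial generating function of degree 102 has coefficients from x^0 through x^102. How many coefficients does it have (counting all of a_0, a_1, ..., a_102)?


A polynomial of degree 102 takes the form a_0 + a_1 x + ... + a_102 x^102.
The number of coefficients is 102 + 1 = 103.

103


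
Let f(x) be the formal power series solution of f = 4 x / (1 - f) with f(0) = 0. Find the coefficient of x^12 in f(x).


Apply Lagrange inversion: f = 4 x * phi(f) with phi(t) = 1/(1 - t), so
[x^n] f = 4^n * (1/n) [t^(n-1)] phi(t)^n = 4^n * (1/n) [t^(n-1)] (1 - t)^(-n) = 4^n * (1/n) C(2n - 2, n - 1) = 4^n * C_{n-1}.
For n = 12: C_11 = C(22, 11) / 12 = 705432/12 = 58786.
With the 4^12 = 16777216 factor, the coefficient is 16777216 * 58786 = 986265419776.

986265419776


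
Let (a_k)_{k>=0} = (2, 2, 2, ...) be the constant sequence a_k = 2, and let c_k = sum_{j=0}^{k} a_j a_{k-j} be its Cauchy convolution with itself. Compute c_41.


Since a_j = 2 for all j >= 0, the convolution sum becomes
c_k = sum_{j=0}^{k} 2 * 2 = 4 * (k + 1).
Equivalently, the generating function of (a_k) is 2/(1 - x) and its square is 4/(1 - x)^2 = sum_{k>=0} 4(k + 1) x^k.
For k = 41: 4 * 42 = 168.

168


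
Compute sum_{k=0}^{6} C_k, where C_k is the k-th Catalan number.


C_0 through C_6: 1, 1, 2, 5, 14, 42, 132
Sum = 1 + 1 + 2 + 5 + 14 + 42 + 132
= 197

197


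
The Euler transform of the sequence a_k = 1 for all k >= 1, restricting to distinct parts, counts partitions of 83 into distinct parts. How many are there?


Partitions of 83 into distinct parts can be computed via generating function.
Product (1+x)(1+x^2)(1+x^3)...
The coefficient of x^83 = 101698

101698


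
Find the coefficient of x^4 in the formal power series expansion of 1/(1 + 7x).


Write 1/(1 + c x) = 1/(1 - (-c) x) and apply the geometric-series identity
1/(1 - y) = sum_{k>=0} y^k to get 1/(1 + c x) = sum_{k>=0} (-c)^k x^k.
So the coefficient of x^k is (-c)^k = (-1)^k * c^k.
Here c = 7 and k = 4:
(-7)^4 = 1 * 2401 = 2401

2401


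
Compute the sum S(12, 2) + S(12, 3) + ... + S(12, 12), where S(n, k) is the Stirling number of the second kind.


By definition, S(n, k) counts partitions of an n-set into exactly k nonempty blocks.
Computing row n = 12 for k = 2..12:
S(12, k): 2047, 86526, 611501, 1379400, 1323652, 627396, 159027, 22275, 1705, 66, 1
Sum = 4213596.

4213596


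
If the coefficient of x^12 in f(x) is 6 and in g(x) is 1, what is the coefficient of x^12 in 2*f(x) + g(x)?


Scalar multiplication scales coefficients: 2 * 6 = 12.
Then add the g coefficient: 12 + 1
= 13

13


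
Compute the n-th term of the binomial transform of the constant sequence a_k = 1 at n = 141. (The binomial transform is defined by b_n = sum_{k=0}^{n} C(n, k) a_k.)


With a_k = 1 for all k, b_n = sum_{k=0}^{n} C(n, k) = 2^n by the binomial theorem.
For n = 141: 2^141 = 2787593149816327892691964784081045188247552.

2787593149816327892691964784081045188247552


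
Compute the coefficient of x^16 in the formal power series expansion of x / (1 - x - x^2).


Let f(x) = sum_{k>=0} a_k x^k. Multiplying f(x) * (1 - x - x^2) = x and matching coefficients gives a_0 = 0, a_1 = 1, and a_k = a_{k-1} + a_{k-2} for k >= 2. These are the Fibonacci numbers F_k.
Iterating from F_0 = 0, F_1 = 1:
F_0=0, F_1=1, F_2=1, F_3=2, F_4=3, F_5=5, F_6=8, F_7=13, F_8=21, F_9=34, ...
F_16 = 987.

987


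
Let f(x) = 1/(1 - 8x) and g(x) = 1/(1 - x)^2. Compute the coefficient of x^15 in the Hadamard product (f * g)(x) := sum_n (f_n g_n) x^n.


f has coefficients f_k = 8^k. For g = 1/(1 - x)^2 the coefficient is g_k = C(k + 1, 1) = k + 1. The Hadamard coefficient is (f * g)_k = 8^k * (k + 1).
For k = 15: 8^15 * 16 = 35184372088832 * 16 = 562949953421312.

562949953421312


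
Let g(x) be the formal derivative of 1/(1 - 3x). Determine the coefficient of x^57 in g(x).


Differentiate termwise: d/dx sum_{k>=0} 3^k x^k = sum_{k>=1} k 3^k x^(k-1) = sum_{j>=0} (j+1) 3^(j+1) x^j.
Equivalently, d/dx [1/(1 - 3x)] = 3/(1 - 3x)^2.
For j = 57: 58 * 3^58 = 58 * 4710128697246244834921603689 = 273187464440282200425453013962.

273187464440282200425453013962


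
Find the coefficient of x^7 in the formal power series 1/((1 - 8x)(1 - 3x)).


By partial fractions or Cauchy convolution:
The coefficient equals sum_{k=0}^{7} 8^k * 3^(7-k).
= 3354131

3354131


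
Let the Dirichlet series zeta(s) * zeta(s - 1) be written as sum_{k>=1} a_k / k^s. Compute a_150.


Convolution gives a_k = sum_{d | k} d * 1 = sum_{d | k} d = sigma(k), the sum of positive divisors of k.
For k = 150, the divisors are 1, 2, 3, 5, 6, 10, 15, 25, 30, 50, 75, 150, so
sigma(150) = 1 + 2 + 3 + 5 + 6 + 10 + 15 + 25 + 30 + 50 + 75 + 150 = 372.

372


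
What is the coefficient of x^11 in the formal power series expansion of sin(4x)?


The Maclaurin series is sin(t) = sum_{k>=0} (-1)^k t^(2k+1) / (2k+1)!, so substituting t = 4x, only odd powers of x are nonzero, with coefficient of x^(2k+1) equal to (-1)^k 4^(2k+1) / (2k+1)!.
Write 11 = 2*5 + 1, giving the coefficient (-1)^5 * 4^11 / 11! = -4194304/39916800 = -16384/155925.

-16384/155925


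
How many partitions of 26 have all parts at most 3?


Using the generating function (1-x)^(-1)(1-x^2)^(-1)(1-x^3)^(-1),
the coefficient of x^26 counts these restricted partitions.
Result = 70

70


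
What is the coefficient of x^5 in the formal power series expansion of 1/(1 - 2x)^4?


The general identity 1/(1 - c x)^r = sum_{k>=0} c^k C(k + r - 1, r - 1) x^k follows by substituting y = c x into 1/(1 - y)^r = sum_{k>=0} C(k + r - 1, r - 1) y^k.
For c = 2, r = 4, k = 5:
2^5 * C(8, 3) = 32 * 56 = 1792.

1792


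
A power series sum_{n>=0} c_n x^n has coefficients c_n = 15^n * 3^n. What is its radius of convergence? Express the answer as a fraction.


By the root test (Cauchy-Hadamard), the radius is R = 1 / limsup_n |c_n|^(1/n).
Here |c_n|^(1/n) = (15^n * 3^n)^(1/n) = 15 * 3 = 45 for all n.
So R = 1/45 = 1/45.

1/45


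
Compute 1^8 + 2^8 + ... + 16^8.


This power sum has a closed form given by Faulhaber's formula
sum_{k=1}^{m} k^p = (1 / (p + 1)) * sum_{j=0}^{p} C(p + 1, j) B_j m^(p + 1 - j),
but for small m direct computation is fastest:
1 + 256 + 6561 + 65536 + 390625 + 1679616 + 5764801 + 16777216 + 43046721 + 100000000 + 214358881 + 429981696 + 815730721 + 1475789056 + 2562890625 + 4294967296 = 9961449608.

9961449608


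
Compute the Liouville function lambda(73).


The Liouville function is lambda(k) = (-1)^Omega(k), where Omega(k) counts the prime factors of k with multiplicity.
Factoring: 73 = 73, so Omega(73) = 1.
lambda(73) = (-1)^1 = -1.

-1


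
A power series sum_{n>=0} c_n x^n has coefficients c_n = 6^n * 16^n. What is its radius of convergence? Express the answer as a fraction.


By the root test (Cauchy-Hadamard), the radius is R = 1 / limsup_n |c_n|^(1/n).
Here |c_n|^(1/n) = (6^n * 16^n)^(1/n) = 6 * 16 = 96 for all n.
So R = 1/96 = 1/96.

1/96


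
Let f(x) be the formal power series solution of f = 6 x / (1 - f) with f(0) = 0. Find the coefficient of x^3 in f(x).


Apply Lagrange inversion: f = 6 x * phi(f) with phi(t) = 1/(1 - t), so
[x^n] f = 6^n * (1/n) [t^(n-1)] phi(t)^n = 6^n * (1/n) [t^(n-1)] (1 - t)^(-n) = 6^n * (1/n) C(2n - 2, n - 1) = 6^n * C_{n-1}.
For n = 3: C_2 = C(4, 2) / 3 = 6/3 = 2.
With the 6^3 = 216 factor, the coefficient is 216 * 2 = 432.

432


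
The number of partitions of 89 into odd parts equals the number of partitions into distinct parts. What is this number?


Computing partitions of 89 into odd parts (1, 3, 5, ...):
Using the generating function prod_{k>=0} 1/(1-x^(2k+1)),
the count is 173682

173682


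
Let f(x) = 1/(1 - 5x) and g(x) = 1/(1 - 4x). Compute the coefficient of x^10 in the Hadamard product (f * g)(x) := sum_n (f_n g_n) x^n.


f has coefficients f_k = 5^k and g has coefficients g_k = 4^k, so the Hadamard product has coefficient (f*g)_k = 5^k * 4^k = 20^k.
For k = 10: 20^10 = 10240000000000.

10240000000000


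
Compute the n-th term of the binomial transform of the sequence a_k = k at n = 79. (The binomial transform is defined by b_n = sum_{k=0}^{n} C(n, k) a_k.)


With a_k = k, b_n = sum_{k=0}^{n} C(n, k) k. Using k * C(n, k) = n * C(n-1, k-1) gives b_n = n * sum_{k>=1} C(n-1, k-1) = n * 2^(n-1).
For n = 79: 79 * 2^78 = 79 * 302231454903657293676544 = 23876284937388926200446976.

23876284937388926200446976


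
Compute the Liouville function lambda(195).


The Liouville function is lambda(k) = (-1)^Omega(k), where Omega(k) counts the prime factors of k with multiplicity.
Factoring: 195 = 3 * 5 * 13, so Omega(195) = 3.
lambda(195) = (-1)^3 = -1.

-1


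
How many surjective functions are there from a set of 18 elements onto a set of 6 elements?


By inclusion-exclusion on which target elements are missed, the number of surjections from an n-set onto a k-set is
surj(n, k) = sum_{j=0}^{k} (-1)^j C(k, j) (k - j)^n.
Equivalently surj(n, k) = k! * S(n, k), where S(n, k) is the Stirling number of the second kind.
For n = 18, k = 6:
S(18, 6) = 110687251039, so
surj = 6! * 110687251039 = 720 * 110687251039 = 79694820748080.

79694820748080


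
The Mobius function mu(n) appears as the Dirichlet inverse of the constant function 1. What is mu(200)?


200 has a squared prime factor, so mu(200) = 0.
Factorization reveals a repeated prime.

0


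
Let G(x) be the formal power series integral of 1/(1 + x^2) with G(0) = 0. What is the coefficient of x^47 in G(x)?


1/(1 + x^2) = sum_{j>=0} (-1)^j x^(2j). Integrating termwise with G(0) = 0:
G(x) = sum_{j>=0} (-1)^j x^(2j+1) / (2j+1) = arctan(x).
Only odd powers are nonzero. For x^47 write 47 = 2*23 + 1, giving
(-1)^23 / 47 = -1/47 = -1/47.

-1/47


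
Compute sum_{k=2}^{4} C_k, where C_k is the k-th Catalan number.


C_2 through C_4: 2, 5, 14
Sum = 2 + 5 + 14
= 21

21


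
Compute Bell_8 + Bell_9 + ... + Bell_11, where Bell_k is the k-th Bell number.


Recall Bell_k counts set partitions of a k-set (with Bell_0 = 1 by convention).
Bell_8 through Bell_11: 4140, 21147, 115975, 678570
Sum = 4140 + 21147 + 115975 + 678570 = 819832.

819832


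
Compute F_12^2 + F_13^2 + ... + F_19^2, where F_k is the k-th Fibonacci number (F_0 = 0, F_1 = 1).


There is a standard identity sum_{k=0}^{N} F_k^2 = F_N * F_{N+1} (proved inductively from the telescoping relation F_k^2 = F_k F_{k+1} - F_{k-1} F_k). Then
sum_{k=12}^{19} F_k^2 = F_19 F_20 - F_11 F_12.
Computing: F_19 = 4181, F_20 = 6765, F_11 = 89, F_12 = 144.
Sum = 4181 * 6765 - 89 * 144 = 28271649.

28271649


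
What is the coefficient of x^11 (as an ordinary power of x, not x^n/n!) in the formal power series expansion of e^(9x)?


The exponential series is e^y = sum_{k>=0} y^k / k!. Substituting y = 9x gives
e^(9x) = sum_{k>=0} 9^k x^k / k!.
So the coefficient of x^n is a^n/n! with a = 9, n = 11:
9^11 / 11! = 31381059609/39916800 = 387420489/492800

387420489/492800


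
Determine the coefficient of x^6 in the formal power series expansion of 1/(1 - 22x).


The geometric series identity gives 1/(1 - c x) = sum_{k>=0} c^k x^k, so the coefficient of x^k is c^k.
Here c = 22 and k = 6.
Computing: 22^6 = 113379904

113379904


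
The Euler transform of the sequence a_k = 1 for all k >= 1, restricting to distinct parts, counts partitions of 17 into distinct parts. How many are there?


Partitions of 17 into distinct parts can be computed via generating function.
Product (1+x)(1+x^2)(1+x^3)...
The coefficient of x^17 = 38

38


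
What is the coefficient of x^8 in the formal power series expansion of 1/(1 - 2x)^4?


The general identity 1/(1 - c x)^r = sum_{k>=0} c^k C(k + r - 1, r - 1) x^k follows by substituting y = c x into 1/(1 - y)^r = sum_{k>=0} C(k + r - 1, r - 1) y^k.
For c = 2, r = 4, k = 8:
2^8 * C(11, 3) = 256 * 165 = 42240.

42240


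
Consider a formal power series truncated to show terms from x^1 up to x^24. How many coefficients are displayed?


From x^1 to x^24 inclusive, the count is 24 - 1 + 1 = 24.

24


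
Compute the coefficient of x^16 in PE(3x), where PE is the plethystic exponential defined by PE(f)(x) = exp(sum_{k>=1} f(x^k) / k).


With f(x) = 3x, the exponent is sum_{k>=1} 3 x^k / k = 3 * (-ln(1 - x)). Exponentiating:
PE(3x) = exp(-3 ln(1 - x)) = 1/(1 - x)^3.
By the negative binomial expansion, [x^n] 1/(1 - x)^3 = C(n + 2, 2).
For n = 16: C(18, 2) = 153.

153


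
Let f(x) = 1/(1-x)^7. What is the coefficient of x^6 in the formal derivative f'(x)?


Differentiate: d/dx [ 1/(1-x)^r ] = r / (1-x)^(r+1).
Here r = 7, so f'(x) = 7 / (1-x)^8.
The expansion of 1/(1-x)^(r+1) has coefficient of x^n equal to C(n+r, r).
So the coefficient of x^6 in f'(x) is
7 * C(13, 7) = 7 * 1716 = 12012

12012


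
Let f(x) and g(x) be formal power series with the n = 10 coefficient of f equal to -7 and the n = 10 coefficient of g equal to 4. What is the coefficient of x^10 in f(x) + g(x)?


Addition of formal power series is termwise.
The coefficient of x^10 in f + g = -7 + 4
= -3

-3


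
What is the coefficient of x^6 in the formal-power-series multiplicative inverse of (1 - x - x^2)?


Let the inverse be f(x) = sum_{k>=0} a_k x^k. From f(x) * (1 - x - x^2) = 1 and matching coefficients:
 x^0: a_0 = 1.
 x^1: a_1 - a_0 = 0, so a_1 = 1.
 x^k (k >= 2): a_k - a_{k-1} - a_{k-2} = 0, i.e. a_k = a_{k-1} + a_{k-2}.
This is the Fibonacci-type recurrence shifted so that a_0 = a_1 = 1.
Iterating: a_0=1, a_1=1, a_2=2, a_3=3, a_4=5, a_5=8, a_6=13
a_6 = 13.

13


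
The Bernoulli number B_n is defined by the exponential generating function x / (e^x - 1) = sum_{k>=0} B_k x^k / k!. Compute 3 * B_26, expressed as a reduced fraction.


Bernoulli numbers can also be computed recursively via B_0 = 1 and sum_{j=0}^{m} C(m+1, j) B_j = 0 for m >= 1. Odd-index Bernoulli numbers vanish for k >= 3.
Computing B_26 = 8553103/6, so 3 * B_26 = 3 * 8553103/6 = 8553103/2.

8553103/2


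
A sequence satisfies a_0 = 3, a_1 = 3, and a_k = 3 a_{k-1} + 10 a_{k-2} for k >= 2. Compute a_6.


The characteristic equation is t^2 - 3 t - 10 = 0, with roots r_1 = 5 and r_2 = -2 (so c_1 = r_1 + r_2, c_2 = -r_1 r_2 as required).
One can use the closed form a_n = A r_1^n + B r_2^n, but direct iteration is more reliable:
a_0 = 3, a_1 = 3, a_2 = 39, a_3 = 147, a_4 = 831, a_5 = 3963, a_6 = 20199.
So a_6 = 20199.

20199


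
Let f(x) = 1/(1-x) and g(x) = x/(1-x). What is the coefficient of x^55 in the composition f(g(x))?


First simplify the composition: f(g(x)) = 1/(1 - x/(1-x)) = (1-x)/((1-x) - x) = (1-x)/(1-2x).
Now extract the coefficient. Write (1-x)/(1-2x) = 1/(1-2x) - x/(1-2x).
The coefficient of x^n in 1/(1-2x) is 2^n, and in x/(1-2x) is 2^(n-1) (for n >= 1).
So the coefficient of x^55 is 2^55 - 2^54 = 36028797018963968 - 18014398509481984 = 18014398509481984.

18014398509481984


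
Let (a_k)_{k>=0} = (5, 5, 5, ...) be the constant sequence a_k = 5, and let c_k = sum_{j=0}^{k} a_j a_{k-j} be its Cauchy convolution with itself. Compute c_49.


Since a_j = 5 for all j >= 0, the convolution sum becomes
c_k = sum_{j=0}^{k} 5 * 5 = 25 * (k + 1).
Equivalently, the generating function of (a_k) is 5/(1 - x) and its square is 25/(1 - x)^2 = sum_{k>=0} 25(k + 1) x^k.
For k = 49: 25 * 50 = 1250.

1250


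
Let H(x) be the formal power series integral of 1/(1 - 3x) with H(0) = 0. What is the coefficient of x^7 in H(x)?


1/(1 - 3x) = sum_{k>=0} 3^k x^k. Integrating termwise with H(0) = 0:
H(x) = sum_{k>=0} 3^k x^(k+1) / (k+1) = sum_{m>=1} 3^(m-1) x^m / m.
For m = 7: 3^6/7 = 729/7 = 729/7.

729/7


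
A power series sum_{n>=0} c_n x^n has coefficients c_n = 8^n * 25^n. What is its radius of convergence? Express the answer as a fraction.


By the root test (Cauchy-Hadamard), the radius is R = 1 / limsup_n |c_n|^(1/n).
Here |c_n|^(1/n) = (8^n * 25^n)^(1/n) = 8 * 25 = 200 for all n.
So R = 1/200 = 1/200.

1/200


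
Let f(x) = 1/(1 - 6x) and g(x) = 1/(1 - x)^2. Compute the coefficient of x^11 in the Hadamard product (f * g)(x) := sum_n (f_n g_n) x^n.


f has coefficients f_k = 6^k. For g = 1/(1 - x)^2 the coefficient is g_k = C(k + 1, 1) = k + 1. The Hadamard coefficient is (f * g)_k = 6^k * (k + 1).
For k = 11: 6^11 * 12 = 362797056 * 12 = 4353564672.

4353564672


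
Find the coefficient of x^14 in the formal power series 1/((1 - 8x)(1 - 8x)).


By partial fractions or Cauchy convolution:
The coefficient equals sum_{k=0}^{14} 8^k * 8^(14-k).
= 65970697666560

65970697666560


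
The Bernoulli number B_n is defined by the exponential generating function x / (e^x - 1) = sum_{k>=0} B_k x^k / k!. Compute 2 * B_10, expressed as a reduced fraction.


Bernoulli numbers can also be computed recursively via B_0 = 1 and sum_{j=0}^{m} C(m+1, j) B_j = 0 for m >= 1. Odd-index Bernoulli numbers vanish for k >= 3.
Computing B_10 = 5/66, so 2 * B_10 = 2 * 5/66 = 5/33.

5/33


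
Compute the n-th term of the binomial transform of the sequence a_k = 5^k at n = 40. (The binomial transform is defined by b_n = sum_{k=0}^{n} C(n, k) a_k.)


With a_k = 5^k, b_n = sum_{k=0}^{n} C(n, k) 5^k = (1 + 5)^n by the binomial theorem.
For n = 40: (1 + 5)^40 = 6^40 = 13367494538843734067838845976576.

13367494538843734067838845976576


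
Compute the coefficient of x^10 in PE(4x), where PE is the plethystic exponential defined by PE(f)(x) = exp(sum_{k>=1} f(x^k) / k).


With f(x) = 4x, the exponent is sum_{k>=1} 4 x^k / k = 4 * (-ln(1 - x)). Exponentiating:
PE(4x) = exp(-4 ln(1 - x)) = 1/(1 - x)^4.
By the negative binomial expansion, [x^n] 1/(1 - x)^4 = C(n + 3, 3).
For n = 10: C(13, 3) = 286.

286


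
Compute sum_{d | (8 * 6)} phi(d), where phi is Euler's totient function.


First, 8 * 6 = 48. One classical identity is sum_{d | n} phi(d) = n (each k in [1, n] has a unique gcd with n, and among the k's with gcd(k, n) = n/d there are phi(d) of them). So the sum equals 48. We also verify directly:
Divisors of 48: 1, 2, 3, 4, 6, 8, 12, 16, 24, 48.
phi values: 1, 1, 2, 2, 2, 4, 4, 8, 8, 16.
Sum = 48.

48


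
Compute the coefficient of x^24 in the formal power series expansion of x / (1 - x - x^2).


Let f(x) = sum_{k>=0} a_k x^k. Multiplying f(x) * (1 - x - x^2) = x and matching coefficients gives a_0 = 0, a_1 = 1, and a_k = a_{k-1} + a_{k-2} for k >= 2. These are the Fibonacci numbers F_k.
Iterating from F_0 = 0, F_1 = 1:
F_0=0, F_1=1, F_2=1, F_3=2, F_4=3, F_5=5, F_6=8, F_7=13, F_8=21, F_9=34, ...
F_24 = 46368.

46368


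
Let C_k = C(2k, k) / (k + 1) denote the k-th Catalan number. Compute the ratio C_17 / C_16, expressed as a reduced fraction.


Using C_k = (2k)! / (k! (k+1)!), the ratio C_{k+1}/C_k simplifies to
C_{k+1}/C_k = [(2k+2)! / ((k+1)! (k+2)!)] * [k! (k+1)! / (2k)!]
 = (2k+2)(2k+1) / ((k+1)(k+2)) = 2(2k+1) / (k+2).
For k = 16: 2(2*16 + 1) / (16 + 2) = 66/18 = 11/3.

11/3


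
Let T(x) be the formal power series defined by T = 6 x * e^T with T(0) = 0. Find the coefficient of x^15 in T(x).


Apply the Lagrange inversion formula: if T = 6 x * phi(T) with phi(t) = e^t, then
[x^n] T = 6^n * (1/n) [t^(n-1)] phi(t)^n = 6^n * (1/n) [t^(n-1)] e^(n t) = 6^n * (1/n) * n^(n-1) / (n-1)! = 6^n * n^(n-1) / n!.
When c = 1 this is the Cayley count of rooted labeled trees on n vertices, divided by n!.
For n = 15: 6^15 * 15^14 / 15! = 470184984576 * 29192926025390625/1307674368000 = 73549358458593750000/7007.

73549358458593750000/7007


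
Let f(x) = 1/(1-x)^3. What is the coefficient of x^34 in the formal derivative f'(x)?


Differentiate: d/dx [ 1/(1-x)^r ] = r / (1-x)^(r+1).
Here r = 3, so f'(x) = 3 / (1-x)^4.
The expansion of 1/(1-x)^(r+1) has coefficient of x^n equal to C(n+r, r).
So the coefficient of x^34 in f'(x) is
3 * C(37, 3) = 3 * 7770 = 23310

23310


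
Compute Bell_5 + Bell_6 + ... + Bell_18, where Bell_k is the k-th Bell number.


Recall Bell_k counts set partitions of a k-set (with Bell_0 = 1 by convention).
Bell_5 through Bell_18: 52, 203, 877, 4140, 21147, 115975, 678570, 4213597, 27644437, 190899322, 1382958545, 10480142147, 82864869804, 682076806159
Sum = 52 + 203 + 877 + 4140 + 21147 + 115975 + 678570 + 4213597 + 27644437 + 190899322 + 1382958545 + 10480142147 + 82864869804 + 682076806159 = 777028354975.

777028354975


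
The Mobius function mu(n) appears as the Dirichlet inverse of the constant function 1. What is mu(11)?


11 = 11 (all distinct primes).
mu(11) = (-1)^1 = -1

-1


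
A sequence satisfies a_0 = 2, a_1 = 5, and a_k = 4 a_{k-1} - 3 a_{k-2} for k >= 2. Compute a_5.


The characteristic equation is t^2 - 4 t + 3 = 0, with roots r_1 = 3 and r_2 = 1 (so c_1 = r_1 + r_2, c_2 = -r_1 r_2 as required).
One can use the closed form a_n = A r_1^n + B r_2^n, but direct iteration is more reliable:
a_0 = 2, a_1 = 5, a_2 = 14, a_3 = 41, a_4 = 122, a_5 = 365.
So a_5 = 365.

365


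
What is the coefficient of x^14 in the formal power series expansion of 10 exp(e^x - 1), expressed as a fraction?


exp(e^x - 1) is the exponential generating function for the Bell numbers Bell_k: exp(e^x - 1) = sum_{k>=0} Bell_k x^k / k!.
So the coefficient of x^14 in 10 exp(e^x - 1) is 10 Bell_14 / 14!.
Computing: Bell_14 = 190899322 and 14! = 87178291200, giving
10 * 190899322/87178291200 = 95449661/4358914560.

95449661/4358914560


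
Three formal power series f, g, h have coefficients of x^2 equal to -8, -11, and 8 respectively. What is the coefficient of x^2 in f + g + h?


Series addition is componentwise:
-8 + -11 + 8
= -11

-11


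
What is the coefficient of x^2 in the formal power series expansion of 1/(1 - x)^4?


The expansion 1/(1 - x)^r = sum_{k>=0} C(k + r - 1, r - 1) x^k follows from the multiset / negative-binomial theorem (or from repeated differentiation of the geometric series).
For r = 4 and k = 2:
C(5, 3) = 120 / (6 * 2) = 10.

10


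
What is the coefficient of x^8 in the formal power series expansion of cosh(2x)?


The Maclaurin series is cosh(t) = sum_{m>=0} t^(2m) / (2m)!, so substituting t = 2x, only even powers of x are nonzero, with coefficient of x^(2m) equal to 2^(2m) / (2m)!.
For x^8 the coefficient is 2^8/8! = 256/40320 = 2/315.

2/315


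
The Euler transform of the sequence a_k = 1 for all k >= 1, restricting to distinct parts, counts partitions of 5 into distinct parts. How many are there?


Partitions of 5 into distinct parts can be computed via generating function.
Product (1+x)(1+x^2)(1+x^3)...
The coefficient of x^5 = 3

3


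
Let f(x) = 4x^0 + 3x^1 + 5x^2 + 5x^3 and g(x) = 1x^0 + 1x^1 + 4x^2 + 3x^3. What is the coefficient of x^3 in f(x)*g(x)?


Cauchy product at x^3:
4*3 + 3*4 + 5*1 + 5*1
= 34

34


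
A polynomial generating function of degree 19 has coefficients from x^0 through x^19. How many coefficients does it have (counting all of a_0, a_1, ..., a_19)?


A polynomial of degree 19 takes the form a_0 + a_1 x + ... + a_19 x^19.
The number of coefficients is 19 + 1 = 20.

20


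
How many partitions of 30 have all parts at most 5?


Using the generating function (1-x)^(-1)(1-x^2)^(-1)...(1-x^5)^(-1),
the coefficient of x^30 counts these restricted partitions.
Result = 674

674


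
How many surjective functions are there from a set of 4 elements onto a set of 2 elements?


By inclusion-exclusion on which target elements are missed, the number of surjections from an n-set onto a k-set is
surj(n, k) = sum_{j=0}^{k} (-1)^j C(k, j) (k - j)^n.
Equivalently surj(n, k) = k! * S(n, k), where S(n, k) is the Stirling number of the second kind.
For n = 4, k = 2:
S(4, 2) = 7, so
surj = 2! * 7 = 2 * 7 = 14.

14


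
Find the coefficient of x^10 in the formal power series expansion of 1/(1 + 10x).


Write 1/(1 + c x) = 1/(1 - (-c) x) and apply the geometric-series identity
1/(1 - y) = sum_{k>=0} y^k to get 1/(1 + c x) = sum_{k>=0} (-c)^k x^k.
So the coefficient of x^k is (-c)^k = (-1)^k * c^k.
Here c = 10 and k = 10:
(-10)^10 = 1 * 10000000000 = 10000000000

10000000000


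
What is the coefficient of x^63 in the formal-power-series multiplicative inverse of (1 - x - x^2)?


Let the inverse be f(x) = sum_{k>=0} a_k x^k. From f(x) * (1 - x - x^2) = 1 and matching coefficients:
 x^0: a_0 = 1.
 x^1: a_1 - a_0 = 0, so a_1 = 1.
 x^k (k >= 2): a_k - a_{k-1} - a_{k-2} = 0, i.e. a_k = a_{k-1} + a_{k-2}.
This is the Fibonacci-type recurrence shifted so that a_0 = a_1 = 1.
Iterating: a_0=1, a_1=1, a_2=2, a_3=3, a_4=5, a_5=8, a_6=13, a_7=21, a_8=34, a_9=55, ...
a_63 = 10610209857723.

10610209857723


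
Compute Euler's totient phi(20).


phi(n) counts integers in [1, n] coprime to n. Using the multiplicative formula phi(n) = n * prod_{p | n} (1 - 1/p):
20 = 2^2 * 5, so
phi(20) = 20 * (1 - 1/2) * (1 - 1/5) = 8.

8


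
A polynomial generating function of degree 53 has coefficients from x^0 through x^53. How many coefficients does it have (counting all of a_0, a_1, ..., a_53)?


A polynomial of degree 53 takes the form a_0 + a_1 x + ... + a_53 x^53.
The number of coefficients is 53 + 1 = 54.

54


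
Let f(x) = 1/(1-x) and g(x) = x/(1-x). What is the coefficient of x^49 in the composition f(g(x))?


First simplify the composition: f(g(x)) = 1/(1 - x/(1-x)) = (1-x)/((1-x) - x) = (1-x)/(1-2x).
Now extract the coefficient. Write (1-x)/(1-2x) = 1/(1-2x) - x/(1-2x).
The coefficient of x^n in 1/(1-2x) is 2^n, and in x/(1-2x) is 2^(n-1) (for n >= 1).
So the coefficient of x^49 is 2^49 - 2^48 = 562949953421312 - 281474976710656 = 281474976710656.

281474976710656


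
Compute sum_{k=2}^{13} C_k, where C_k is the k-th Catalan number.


C_2 through C_13: 2, 5, 14, 42, 132, 429, 1430, 4862, 16796, 58786, 208012, 742900
Sum = 2 + 5 + 14 + 42 + 132 + 429 + 1430 + 4862 + 16796 + 58786 + 208012 + 742900
= 1033410

1033410


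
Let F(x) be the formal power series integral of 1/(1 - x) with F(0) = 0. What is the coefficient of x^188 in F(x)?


1/(1 - x) = sum_{k>=0} x^k. Integrating termwise and using F(0) = 0 gives
F(x) = sum_{k>=0} x^(k+1) / (k+1) = sum_{m>=1} x^m / m = -ln(1 - x).
So the coefficient of x^188 is 1/188 = 1/188.

1/188


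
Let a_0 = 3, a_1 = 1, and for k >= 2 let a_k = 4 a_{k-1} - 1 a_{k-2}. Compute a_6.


Iterating the recurrence forward:
a_0 = 3
a_1 = 1
a_2 = 4*1 - 1*3 = 1
a_3 = 4*1 - 1*1 = 3
a_4 = 4*3 - 1*1 = 11
a_5 = 4*11 - 1*3 = 41
a_6 = 4*41 - 1*11 = 153
So a_6 = 153.

153


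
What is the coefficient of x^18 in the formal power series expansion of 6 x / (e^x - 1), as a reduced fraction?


The exponential generating function for Bernoulli numbers is
x / (e^x - 1) = sum_{k>=0} B_k x^k / k!.
So the coefficient of x^18 in 6 x / (e^x - 1) is 6 B_18 / 18!.
Computing: B_18 = 43867/798, 18! = 6402373705728000, giving
6 * 43867/798 / 6402373705728000 = 43867/851515702861824000.

43867/851515702861824000


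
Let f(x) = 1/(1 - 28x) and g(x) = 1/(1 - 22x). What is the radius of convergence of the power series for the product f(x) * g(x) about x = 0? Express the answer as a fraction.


The radius of 1/(1 - 28x) is 1/28 (nearest singularity at x = 1/28), and the radius of 1/(1 - 22x) is 1/22.
The product f(x)*g(x) = 1/((1 - 28x)(1 - 22x)) has singularities at both 1/28 and 1/22, so its radius of convergence is the distance to the nearest one:
min(1/28, 1/22) = 1/28.

1/28


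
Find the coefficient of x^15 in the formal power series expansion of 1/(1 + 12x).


Write 1/(1 + c x) = 1/(1 - (-c) x) and apply the geometric-series identity
1/(1 - y) = sum_{k>=0} y^k to get 1/(1 + c x) = sum_{k>=0} (-c)^k x^k.
So the coefficient of x^k is (-c)^k = (-1)^k * c^k.
Here c = 12 and k = 15:
(-12)^15 = -1 * 15407021574586368 = -15407021574586368

-15407021574586368


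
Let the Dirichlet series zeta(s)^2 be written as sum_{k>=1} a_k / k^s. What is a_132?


The Dirichlet convolution of the constant function 1 with itself gives (1 * 1)(k) = sum_{d | k} 1 = d(k), the number of positive divisors of k.
Since zeta(s) = sum_{k>=1} 1/k^s, we have zeta(s)^2 = sum_{k>=1} d(k)/k^s, so a_k = d(k).
For k = 132: the divisors are 1, 2, 3, 4, 6, 11, 12, 22, 33, 44, 66, 132.
Count = 12.

12


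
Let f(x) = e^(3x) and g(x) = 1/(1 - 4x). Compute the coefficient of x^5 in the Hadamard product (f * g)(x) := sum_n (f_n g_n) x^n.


Expanding: f_k = 3^k/k! (from e^(3x)) and g_k = 4^k (from 1/(1 - 4x)). So the Hadamard coefficient (f * g)_k = 3^k 4^k / k! = (12)^k / k!.
For k = 5: 12^5/5! = 248832/120 = 10368/5.

10368/5


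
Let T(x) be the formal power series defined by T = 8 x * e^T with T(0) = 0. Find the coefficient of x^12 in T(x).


Apply the Lagrange inversion formula: if T = 8 x * phi(T) with phi(t) = e^t, then
[x^n] T = 8^n * (1/n) [t^(n-1)] phi(t)^n = 8^n * (1/n) [t^(n-1)] e^(n t) = 8^n * (1/n) * n^(n-1) / (n-1)! = 8^n * n^(n-1) / n!.
When c = 1 this is the Cayley count of rooted labeled trees on n vertices, divided by n!.
For n = 12: 8^12 * 12^11 / 12! = 68719476736 * 743008370688/479001600 = 205195258022068224/1925.

205195258022068224/1925


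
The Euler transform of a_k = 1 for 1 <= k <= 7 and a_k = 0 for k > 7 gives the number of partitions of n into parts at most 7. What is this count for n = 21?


Partitions of 21 into parts at most 7:
Using generating function (1-x)^(-1)(1-x^2)^(-1)...(1-x^7)^(-1),
the coefficient of x^21 = 436

436


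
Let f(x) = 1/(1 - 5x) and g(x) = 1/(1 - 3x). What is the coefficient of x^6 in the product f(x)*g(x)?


The coefficient of x^n in f*g is the Cauchy product: sum_{k=0}^{n} a^k * b^(n-k).
With a=5, b=3, n=6:
sum_{k=0}^{6} 5^k * 3^(6-k)
= 37969

37969


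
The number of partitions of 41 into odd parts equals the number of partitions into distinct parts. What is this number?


Computing partitions of 41 into odd parts (1, 3, 5, ...):
Using the generating function prod_{k>=0} 1/(1-x^(2k+1)),
the count is 1260

1260


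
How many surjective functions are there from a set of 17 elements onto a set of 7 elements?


By inclusion-exclusion on which target elements are missed, the number of surjections from an n-set onto a k-set is
surj(n, k) = sum_{j=0}^{k} (-1)^j C(k, j) (k - j)^n.
Equivalently surj(n, k) = k! * S(n, k), where S(n, k) is the Stirling number of the second kind.
For n = 17, k = 7:
S(17, 7) = 25708104786, so
surj = 7! * 25708104786 = 5040 * 25708104786 = 129568848121440.

129568848121440


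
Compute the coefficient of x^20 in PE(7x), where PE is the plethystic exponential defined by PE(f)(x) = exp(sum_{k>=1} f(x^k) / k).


With f(x) = 7x, the exponent is sum_{k>=1} 7 x^k / k = 7 * (-ln(1 - x)). Exponentiating:
PE(7x) = exp(-7 ln(1 - x)) = 1/(1 - x)^7.
By the negative binomial expansion, [x^n] 1/(1 - x)^7 = C(n + 6, 6).
For n = 20: C(26, 6) = 230230.

230230


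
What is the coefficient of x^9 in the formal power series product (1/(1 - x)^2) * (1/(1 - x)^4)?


Combine the factors: (1/(1 - x)^2) * (1/(1 - x)^4) = 1/(1 - x)^6.
Then use 1/(1 - x)^r = sum_{k>=0} C(k + r - 1, r - 1) x^k with r = 6 and k = 9:
C(14, 5) = 2002.

2002


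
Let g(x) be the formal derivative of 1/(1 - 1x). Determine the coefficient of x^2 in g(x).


Differentiate termwise: d/dx sum_{k>=0} 1^k x^k = sum_{k>=1} k 1^k x^(k-1) = sum_{j>=0} (j+1) 1^(j+1) x^j.
Equivalently, d/dx [1/(1 - 1x)] = 1/(1 - 1x)^2.
For j = 2: 3 * 1^3 = 3 * 1 = 3.

3


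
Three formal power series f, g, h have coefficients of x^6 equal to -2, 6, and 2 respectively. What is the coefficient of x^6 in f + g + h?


Series addition is componentwise:
-2 + 6 + 2
= 6

6


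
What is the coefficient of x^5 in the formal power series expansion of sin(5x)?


The Maclaurin series is sin(t) = sum_{k>=0} (-1)^k t^(2k+1) / (2k+1)!, so substituting t = 5x, only odd powers of x are nonzero, with coefficient of x^(2k+1) equal to (-1)^k 5^(2k+1) / (2k+1)!.
Write 5 = 2*2 + 1, giving the coefficient (-1)^2 * 5^5 / 5! = 3125/120 = 625/24.

625/24


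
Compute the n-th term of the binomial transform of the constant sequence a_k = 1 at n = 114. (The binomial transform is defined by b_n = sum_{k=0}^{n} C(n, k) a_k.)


With a_k = 1 for all k, b_n = sum_{k=0}^{n} C(n, k) = 2^n by the binomial theorem.
For n = 114: 2^114 = 20769187434139310514121985316880384.

20769187434139310514121985316880384


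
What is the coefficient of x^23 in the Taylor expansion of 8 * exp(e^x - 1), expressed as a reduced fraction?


exp(e^x - 1) = sum_{k>=0} Bell_k x^k / k!, where Bell_k is the k-th Bell number.
So the coefficient of x^23 is 8 * Bell_23 / 23!.
Computing: Bell_23 = 44152005855084346 and 23! = 25852016738884976640000, giving
8 * 44152005855084346/25852016738884976640000 = 22076002927542173/1615751046180311040000.

22076002927542173/1615751046180311040000


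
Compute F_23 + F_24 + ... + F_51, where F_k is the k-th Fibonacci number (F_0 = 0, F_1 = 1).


Use the identity sum_{k=0}^{N} F_k = F_{N+2} - 1 (which follows from F_{k+2} - F_{k+1} = F_k). Then
sum_{k=23}^{51} F_k = (F_{53} - 1) - (F_{24} - 1) = F_{53} - F_{24}.
Computing: F_{53} = 53316291173, F_{24} = 46368, so
Sum = 53316291173 - 46368 = 53316244805.

53316244805


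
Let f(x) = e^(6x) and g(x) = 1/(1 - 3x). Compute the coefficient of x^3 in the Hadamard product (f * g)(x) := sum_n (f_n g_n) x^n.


Expanding: f_k = 6^k/k! (from e^(6x)) and g_k = 3^k (from 1/(1 - 3x)). So the Hadamard coefficient (f * g)_k = 6^k 3^k / k! = (18)^k / k!.
For k = 3: 18^3/3! = 5832/6 = 972.

972


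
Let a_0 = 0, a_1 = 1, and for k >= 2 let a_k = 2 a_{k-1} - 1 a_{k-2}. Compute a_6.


Iterating the recurrence forward:
a_0 = 0
a_1 = 1
a_2 = 2*1 - 1*0 = 2
a_3 = 2*2 - 1*1 = 3
a_4 = 2*3 - 1*2 = 4
a_5 = 2*4 - 1*3 = 5
a_6 = 2*5 - 1*4 = 6
So a_6 = 6.

6


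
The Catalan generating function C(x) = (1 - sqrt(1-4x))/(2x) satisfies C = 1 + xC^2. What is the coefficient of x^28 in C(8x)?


Substituting x -> 8x scales the n-th coefficient by 8^n, so [x^28] C(8x) = 8^28 * C_28.
C_28 = C(2*28, 28)/(29) = 7648690600760440/29 = 263747951750360.
So 8^28 * 263747951750360 = 19342813113834066795298816 * 263747951750360 = 5101627339863738119353729513246435573760.

5101627339863738119353729513246435573760


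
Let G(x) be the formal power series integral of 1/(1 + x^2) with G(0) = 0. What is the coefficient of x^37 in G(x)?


1/(1 + x^2) = sum_{j>=0} (-1)^j x^(2j). Integrating termwise with G(0) = 0:
G(x) = sum_{j>=0} (-1)^j x^(2j+1) / (2j+1) = arctan(x).
Only odd powers are nonzero. For x^37 write 37 = 2*18 + 1, giving
(-1)^18 / 37 = 1/37 = 1/37.

1/37


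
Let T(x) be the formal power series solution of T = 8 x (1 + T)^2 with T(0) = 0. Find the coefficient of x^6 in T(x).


Apply the Lagrange inversion formula: if T = 8 x * phi(T) with phi(t) = (1 + t)^2, then [x^n] T = 8^n * (1/n) [t^(n-1)] phi(t)^n = 8^n * (1/n) [t^(n-1)] (1 + t)^(2n) = 8^n * (1/n) C(2n, n-1).
Using the identity C(2n, n-1) = C(2n, n) * n / (n+1), the unscaled factor equals C(2n, n) / (n+1) = C_n, the n-th Catalan number.
For n = 6: C_6 = C(12, 6) / 7 = 924/7 = 132.
With the 8^6 = 262144 factor, the coefficient is 262144 * 132 = 34603008.

34603008


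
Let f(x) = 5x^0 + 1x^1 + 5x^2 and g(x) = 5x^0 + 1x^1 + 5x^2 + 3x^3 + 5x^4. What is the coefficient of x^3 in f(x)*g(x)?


Cauchy product at x^3:
5*3 + 1*5 + 5*1
= 25

25


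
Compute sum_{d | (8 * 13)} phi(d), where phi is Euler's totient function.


First, 8 * 13 = 104. One classical identity is sum_{d | n} phi(d) = n (each k in [1, n] has a unique gcd with n, and among the k's with gcd(k, n) = n/d there are phi(d) of them). So the sum equals 104. We also verify directly:
Divisors of 104: 1, 2, 4, 8, 13, 26, 52, 104.
phi values: 1, 1, 2, 4, 12, 12, 24, 48.
Sum = 104.

104


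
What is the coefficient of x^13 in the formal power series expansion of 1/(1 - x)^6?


The expansion 1/(1 - x)^r = sum_{k>=0} C(k + r - 1, r - 1) x^k follows from the multiset / negative-binomial theorem (or from repeated differentiation of the geometric series).
For r = 6 and k = 13:
C(18, 5) = 6402373705728000 / (120 * 6227020800) = 8568.

8568


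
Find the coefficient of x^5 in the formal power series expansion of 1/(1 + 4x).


Write 1/(1 + c x) = 1/(1 - (-c) x) and apply the geometric-series identity
1/(1 - y) = sum_{k>=0} y^k to get 1/(1 + c x) = sum_{k>=0} (-c)^k x^k.
So the coefficient of x^k is (-c)^k = (-1)^k * c^k.
Here c = 4 and k = 5:
(-4)^5 = -1 * 1024 = -1024

-1024


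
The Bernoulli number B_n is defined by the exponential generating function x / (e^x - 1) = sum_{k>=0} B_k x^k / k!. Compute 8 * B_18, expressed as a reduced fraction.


Bernoulli numbers can also be computed recursively via B_0 = 1 and sum_{j=0}^{m} C(m+1, j) B_j = 0 for m >= 1. Odd-index Bernoulli numbers vanish for k >= 3.
Computing B_18 = 43867/798, so 8 * B_18 = 8 * 43867/798 = 175468/399.

175468/399


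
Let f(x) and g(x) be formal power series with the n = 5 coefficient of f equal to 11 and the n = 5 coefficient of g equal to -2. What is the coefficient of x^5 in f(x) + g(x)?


Addition of formal power series is termwise.
The coefficient of x^5 in f + g = 11 + -2
= 9

9


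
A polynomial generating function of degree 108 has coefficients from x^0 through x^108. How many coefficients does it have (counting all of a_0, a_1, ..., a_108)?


A polynomial of degree 108 takes the form a_0 + a_1 x + ... + a_108 x^108.
The number of coefficients is 108 + 1 = 109.

109


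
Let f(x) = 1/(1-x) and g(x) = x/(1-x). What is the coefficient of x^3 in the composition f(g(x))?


First simplify the composition: f(g(x)) = 1/(1 - x/(1-x)) = (1-x)/((1-x) - x) = (1-x)/(1-2x).
Now extract the coefficient. Write (1-x)/(1-2x) = 1/(1-2x) - x/(1-2x).
The coefficient of x^n in 1/(1-2x) is 2^n, and in x/(1-2x) is 2^(n-1) (for n >= 1).
So the coefficient of x^3 is 2^3 - 2^2 = 8 - 4 = 4.

4


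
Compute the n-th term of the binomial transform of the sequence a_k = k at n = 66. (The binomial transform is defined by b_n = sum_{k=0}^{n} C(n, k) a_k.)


With a_k = k, b_n = sum_{k=0}^{n} C(n, k) k. Using k * C(n, k) = n * C(n-1, k-1) gives b_n = n * sum_{k>=1} C(n-1, k-1) = n * 2^(n-1).
For n = 66: 66 * 2^65 = 66 * 36893488147419103232 = 2434970217729660813312.

2434970217729660813312


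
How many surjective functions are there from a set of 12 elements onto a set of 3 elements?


By inclusion-exclusion on which target elements are missed, the number of surjections from an n-set onto a k-set is
surj(n, k) = sum_{j=0}^{k} (-1)^j C(k, j) (k - j)^n.
Equivalently surj(n, k) = k! * S(n, k), where S(n, k) is the Stirling number of the second kind.
For n = 12, k = 3:
S(12, 3) = 86526, so
surj = 3! * 86526 = 6 * 86526 = 519156.

519156


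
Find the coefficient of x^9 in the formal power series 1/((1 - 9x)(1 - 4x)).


By partial fractions or Cauchy convolution:
The coefficient equals sum_{k=0}^{9} 9^k * 4^(9-k).
= 697147165

697147165


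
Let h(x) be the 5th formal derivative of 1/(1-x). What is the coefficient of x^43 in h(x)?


Differentiating 5 times: d^5/dx^5 [1/(1-x)] = 5!/(1-x)^6.
The expansion 1/(1-x)^6 = sum_{k>=0} C(k+5, 5) x^k, so the coefficient of x^n in 5!/(1-x)^6 is 5! * C(n+5, 5).
For n = 43: 120 * C(48, 5) = 120 * 1712304 = 205476480

205476480


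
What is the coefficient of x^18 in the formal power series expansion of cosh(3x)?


The Maclaurin series is cosh(t) = sum_{m>=0} t^(2m) / (2m)!, so substituting t = 3x, only even powers of x are nonzero, with coefficient of x^(2m) equal to 3^(2m) / (2m)!.
For x^18 the coefficient is 3^18/18! = 387420489/6402373705728000 = 59049/975822848000.

59049/975822848000
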